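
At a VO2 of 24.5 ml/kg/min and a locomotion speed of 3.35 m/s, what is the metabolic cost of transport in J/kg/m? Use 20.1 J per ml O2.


Power per kg = VO2 * 20.1 / 60
Power per kg = 24.5 * 20.1 / 60 = 8.2075 W/kg
Cost = power_per_kg / speed
Cost = 8.2075 / 3.35
Cost = 2.4500


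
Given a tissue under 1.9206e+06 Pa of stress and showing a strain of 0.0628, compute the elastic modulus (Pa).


E = stress / strain
E = 1.9206e+06 / 0.0628
E = 3.0583e+07


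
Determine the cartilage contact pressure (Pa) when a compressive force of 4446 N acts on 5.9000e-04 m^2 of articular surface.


P = F / A
P = 4446 / 5.9000e-04
P = 7.5356e+06


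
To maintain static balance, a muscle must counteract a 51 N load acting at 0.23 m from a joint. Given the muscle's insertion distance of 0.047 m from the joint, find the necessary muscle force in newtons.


F_muscle = W * d_load / d_muscle
F_muscle = 51 * 0.23 / 0.047
Numerator = 11.7300
F_muscle = 249.5745


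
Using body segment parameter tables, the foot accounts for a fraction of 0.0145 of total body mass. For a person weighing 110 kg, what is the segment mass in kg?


m_segment = body_mass * fraction
m_segment = 110 * 0.0145
m_segment = 1.5950


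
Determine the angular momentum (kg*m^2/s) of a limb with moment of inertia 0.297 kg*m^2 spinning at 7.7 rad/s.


L = I * omega
L = 0.297 * 7.7
L = 2.2869


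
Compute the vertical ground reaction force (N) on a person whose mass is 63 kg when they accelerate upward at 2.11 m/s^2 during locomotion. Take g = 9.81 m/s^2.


GRF = m * (g + a)
GRF = 63 * (9.81 + 2.11)
GRF = 63 * 11.9200
GRF = 750.9600


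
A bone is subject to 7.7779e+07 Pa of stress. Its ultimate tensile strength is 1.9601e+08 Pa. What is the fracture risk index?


FRI = applied / ultimate
FRI = 7.7779e+07 / 1.9601e+08
FRI = 0.3968


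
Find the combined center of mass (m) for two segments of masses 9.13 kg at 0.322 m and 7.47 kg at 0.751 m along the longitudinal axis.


COM = (m1*x1 + m2*x2) / (m1 + m2)
COM = (9.13*0.322 + 7.47*0.751) / (9.13 + 7.47)
Numerator = 8.5498
Denominator = 16.6000
COM = 0.5151


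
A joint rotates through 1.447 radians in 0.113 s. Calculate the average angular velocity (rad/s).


omega = delta_theta / delta_t
omega = 1.447 / 0.113
omega = 12.8053


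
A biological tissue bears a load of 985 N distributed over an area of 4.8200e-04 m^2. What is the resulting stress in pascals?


stress = F / A
stress = 985 / 4.8200e-04
stress = 2.0436e+06


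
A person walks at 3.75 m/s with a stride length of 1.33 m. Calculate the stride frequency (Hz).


f = v / stride_length
f = 3.75 / 1.33
f = 2.8195


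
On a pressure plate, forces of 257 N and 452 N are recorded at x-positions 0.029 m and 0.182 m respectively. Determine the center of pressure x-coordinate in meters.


COP_x = (F1*x1 + F2*x2) / (F1 + F2)
COP_x = (257*0.029 + 452*0.182) / (257 + 452)
Numerator = 89.7170
Denominator = 709
COP_x = 0.1265


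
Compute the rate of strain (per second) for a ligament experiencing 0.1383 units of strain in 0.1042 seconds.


strain_rate = delta_strain / delta_t
strain_rate = 0.1383 / 0.1042
strain_rate = 1.3273


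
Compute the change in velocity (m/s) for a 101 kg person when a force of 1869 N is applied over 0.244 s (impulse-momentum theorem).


J = F * dt = 1869 * 0.244 = 456.0360 N*s
delta_v = J / m
delta_v = 456.0360 / 101
delta_v = 4.5152


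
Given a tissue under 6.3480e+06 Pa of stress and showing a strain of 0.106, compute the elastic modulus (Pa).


E = stress / strain
E = 6.3480e+06 / 0.106
E = 5.9887e+07


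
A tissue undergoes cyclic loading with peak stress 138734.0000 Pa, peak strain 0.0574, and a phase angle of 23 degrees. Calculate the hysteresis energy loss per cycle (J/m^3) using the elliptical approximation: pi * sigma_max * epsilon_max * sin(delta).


E_loss = pi * sigma_max * epsilon_max * sin(delta)
delta = 23 deg = 0.4014 rad
sin(delta) = 0.3907
E_loss = pi * 138734.0000 * 0.0574 * 0.3907
E_loss = 9775.1332


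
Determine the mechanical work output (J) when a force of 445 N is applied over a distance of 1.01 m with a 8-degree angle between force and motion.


W = F * d * cos(theta)
theta = 8 deg = 0.1396 rad
cos(theta) = 0.9903
W = 445 * 1.01 * 0.9903
W = 445.0760


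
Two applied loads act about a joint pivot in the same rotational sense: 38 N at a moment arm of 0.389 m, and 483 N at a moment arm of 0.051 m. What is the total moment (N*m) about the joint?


M = F1 * d1 + F2 * d2
M = 38 * 0.389 + 483 * 0.051
M = 14.7820 + 24.6330
M = 39.4150


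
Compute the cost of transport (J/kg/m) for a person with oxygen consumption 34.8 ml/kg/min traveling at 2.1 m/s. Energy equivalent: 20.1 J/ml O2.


Power per kg = VO2 * 20.1 / 60
Power per kg = 34.8 * 20.1 / 60 = 11.6580 W/kg
Cost = power_per_kg / speed
Cost = 11.6580 / 2.1
Cost = 5.5514


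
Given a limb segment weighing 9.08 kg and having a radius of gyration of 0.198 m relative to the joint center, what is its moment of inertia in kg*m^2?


I = m * k^2
I = 9.08 * 0.198^2
k^2 = 0.0392
I = 0.3560


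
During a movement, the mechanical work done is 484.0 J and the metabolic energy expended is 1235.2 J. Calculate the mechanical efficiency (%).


eta = (W_mech / E_meta) * 100
eta = (484.0 / 1235.2) * 100
ratio = 0.3918
eta = 39.1839


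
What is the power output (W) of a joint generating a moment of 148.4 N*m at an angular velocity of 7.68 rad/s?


P = M * omega
P = 148.4 * 7.68
P = 1139.7120


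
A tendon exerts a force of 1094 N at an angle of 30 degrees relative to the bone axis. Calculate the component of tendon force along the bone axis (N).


F_eff = F_tendon * cos(theta)
theta = 30 deg = 0.5236 rad
cos(theta) = 0.8660
F_eff = 1094 * 0.8660
F_eff = 947.4318


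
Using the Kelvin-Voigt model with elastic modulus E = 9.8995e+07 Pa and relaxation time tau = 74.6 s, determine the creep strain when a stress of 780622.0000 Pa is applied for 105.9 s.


epsilon(t) = (sigma/E) * (1 - exp(-t/tau))
sigma/E = 780622.0000 / 9.8995e+07 = 0.0079
exp(-t/tau) = exp(-105.9 / 74.6) = 0.2418
epsilon = 0.0079 * (1 - 0.2418)
epsilon = 0.0060


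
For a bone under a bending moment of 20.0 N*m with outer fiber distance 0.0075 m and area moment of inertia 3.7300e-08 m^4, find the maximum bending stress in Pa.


sigma = M * c / I
sigma = 20.0 * 0.0075 / 3.7300e-08
M * c = 0.1500
sigma = 4.0214e+06


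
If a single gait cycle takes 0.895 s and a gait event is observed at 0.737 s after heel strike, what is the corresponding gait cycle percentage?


pct = (event_time / cycle_time) * 100
pct = (0.737 / 0.895) * 100
ratio = 0.8235
pct = 82.3464


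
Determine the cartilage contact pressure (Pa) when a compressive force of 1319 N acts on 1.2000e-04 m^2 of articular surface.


P = F / A
P = 1319 / 1.2000e-04
P = 1.0992e+07


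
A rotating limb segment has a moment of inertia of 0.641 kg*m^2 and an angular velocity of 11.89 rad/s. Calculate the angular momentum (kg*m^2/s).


L = I * omega
L = 0.641 * 11.89
L = 7.6215


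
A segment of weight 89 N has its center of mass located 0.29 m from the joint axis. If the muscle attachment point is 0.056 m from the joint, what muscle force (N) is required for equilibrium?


F_muscle = W * d_load / d_muscle
F_muscle = 89 * 0.29 / 0.056
Numerator = 25.8100
F_muscle = 460.8929


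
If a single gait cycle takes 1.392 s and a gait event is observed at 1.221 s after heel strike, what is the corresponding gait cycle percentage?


pct = (event_time / cycle_time) * 100
pct = (1.221 / 1.392) * 100
ratio = 0.8772
pct = 87.7155


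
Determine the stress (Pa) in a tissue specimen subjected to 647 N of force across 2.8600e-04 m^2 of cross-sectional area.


stress = F / A
stress = 647 / 2.8600e-04
stress = 2.2622e+06


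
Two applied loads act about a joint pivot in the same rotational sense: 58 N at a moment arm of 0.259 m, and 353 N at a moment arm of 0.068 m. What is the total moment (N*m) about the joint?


M = F1 * d1 + F2 * d2
M = 58 * 0.259 + 353 * 0.068
M = 15.0220 + 24.0040
M = 39.0260


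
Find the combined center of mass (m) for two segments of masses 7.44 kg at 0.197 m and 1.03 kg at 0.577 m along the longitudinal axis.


COM = (m1*x1 + m2*x2) / (m1 + m2)
COM = (7.44*0.197 + 1.03*0.577) / (7.44 + 1.03)
Numerator = 2.0600
Denominator = 8.4700
COM = 0.2432


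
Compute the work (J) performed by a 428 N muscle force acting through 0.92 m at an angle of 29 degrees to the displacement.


W = F * d * cos(theta)
theta = 29 deg = 0.5061 rad
cos(theta) = 0.8746
W = 428 * 0.92 * 0.8746
W = 344.3903


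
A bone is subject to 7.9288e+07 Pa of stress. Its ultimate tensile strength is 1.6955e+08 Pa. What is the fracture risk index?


FRI = applied / ultimate
FRI = 7.9288e+07 / 1.6955e+08
FRI = 0.4676


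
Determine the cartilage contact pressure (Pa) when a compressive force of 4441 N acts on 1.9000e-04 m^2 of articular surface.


P = F / A
P = 4441 / 1.9000e-04
P = 2.3374e+07


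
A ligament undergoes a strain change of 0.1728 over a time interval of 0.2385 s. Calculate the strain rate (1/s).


strain_rate = delta_strain / delta_t
strain_rate = 0.1728 / 0.2385
strain_rate = 0.7245


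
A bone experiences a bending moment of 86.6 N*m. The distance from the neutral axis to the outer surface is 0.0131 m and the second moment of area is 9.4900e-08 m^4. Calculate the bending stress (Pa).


sigma = M * c / I
sigma = 86.6 * 0.0131 / 9.4900e-08
M * c = 1.1345
sigma = 1.1954e+07


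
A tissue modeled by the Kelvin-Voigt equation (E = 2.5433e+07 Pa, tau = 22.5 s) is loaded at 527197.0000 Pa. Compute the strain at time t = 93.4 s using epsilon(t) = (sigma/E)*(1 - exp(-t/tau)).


epsilon(t) = (sigma/E) * (1 - exp(-t/tau))
sigma/E = 527197.0000 / 2.5433e+07 = 0.0207
exp(-t/tau) = exp(-93.4 / 22.5) = 0.0157
epsilon = 0.0207 * (1 - 0.0157)
epsilon = 0.0204


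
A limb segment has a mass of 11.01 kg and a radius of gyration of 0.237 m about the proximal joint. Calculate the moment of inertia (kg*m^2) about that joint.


I = m * k^2
I = 11.01 * 0.237^2
k^2 = 0.0562
I = 0.6184


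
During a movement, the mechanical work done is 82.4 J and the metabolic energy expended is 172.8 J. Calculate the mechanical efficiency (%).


eta = (W_mech / E_meta) * 100
eta = (82.4 / 172.8) * 100
ratio = 0.4769
eta = 47.6852


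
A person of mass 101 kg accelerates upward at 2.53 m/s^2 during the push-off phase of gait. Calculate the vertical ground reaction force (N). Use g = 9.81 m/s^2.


GRF = m * (g + a)
GRF = 101 * (9.81 + 2.53)
GRF = 101 * 12.3400
GRF = 1246.3400


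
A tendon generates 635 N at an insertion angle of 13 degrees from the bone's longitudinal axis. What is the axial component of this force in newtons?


F_eff = F_tendon * cos(theta)
theta = 13 deg = 0.2269 rad
cos(theta) = 0.9744
F_eff = 635 * 0.9744
F_eff = 618.7250


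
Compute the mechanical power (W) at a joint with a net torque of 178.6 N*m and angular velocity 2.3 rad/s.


P = M * omega
P = 178.6 * 2.3
P = 410.7800


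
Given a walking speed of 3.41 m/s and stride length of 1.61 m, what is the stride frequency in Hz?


f = v / stride_length
f = 3.41 / 1.61
f = 2.1180


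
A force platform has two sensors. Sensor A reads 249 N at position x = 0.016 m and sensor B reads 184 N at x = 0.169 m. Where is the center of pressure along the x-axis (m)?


COP_x = (F1*x1 + F2*x2) / (F1 + F2)
COP_x = (249*0.016 + 184*0.169) / (249 + 184)
Numerator = 35.0800
Denominator = 433
COP_x = 0.0810


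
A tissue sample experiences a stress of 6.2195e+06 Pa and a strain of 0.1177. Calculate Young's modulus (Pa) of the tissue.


E = stress / strain
E = 6.2195e+06 / 0.1177
E = 5.2842e+07


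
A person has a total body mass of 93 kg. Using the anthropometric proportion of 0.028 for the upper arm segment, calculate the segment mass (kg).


m_segment = body_mass * fraction
m_segment = 93 * 0.028
m_segment = 2.6040


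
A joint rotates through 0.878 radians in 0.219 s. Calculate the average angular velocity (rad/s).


omega = delta_theta / delta_t
omega = 0.878 / 0.219
omega = 4.0091


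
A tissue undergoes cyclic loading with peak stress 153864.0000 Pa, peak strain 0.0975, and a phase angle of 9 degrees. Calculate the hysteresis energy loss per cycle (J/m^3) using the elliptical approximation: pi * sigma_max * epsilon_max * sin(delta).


E_loss = pi * sigma_max * epsilon_max * sin(delta)
delta = 9 deg = 0.1571 rad
sin(delta) = 0.1564
E_loss = pi * 153864.0000 * 0.0975 * 0.1564
E_loss = 7372.6556


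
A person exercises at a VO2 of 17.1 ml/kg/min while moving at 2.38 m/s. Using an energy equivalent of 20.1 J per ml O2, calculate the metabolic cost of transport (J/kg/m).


Power per kg = VO2 * 20.1 / 60
Power per kg = 17.1 * 20.1 / 60 = 5.7285 W/kg
Cost = power_per_kg / speed
Cost = 5.7285 / 2.38
Cost = 2.4069


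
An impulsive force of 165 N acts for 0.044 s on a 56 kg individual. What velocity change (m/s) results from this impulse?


J = F * dt = 165 * 0.044 = 7.2600 N*s
delta_v = J / m
delta_v = 7.2600 / 56
delta_v = 0.1296


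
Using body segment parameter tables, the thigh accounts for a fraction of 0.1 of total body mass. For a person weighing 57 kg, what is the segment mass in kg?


m_segment = body_mass * fraction
m_segment = 57 * 0.1
m_segment = 5.7000


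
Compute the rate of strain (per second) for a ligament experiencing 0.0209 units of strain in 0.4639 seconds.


strain_rate = delta_strain / delta_t
strain_rate = 0.0209 / 0.4639
strain_rate = 0.0451


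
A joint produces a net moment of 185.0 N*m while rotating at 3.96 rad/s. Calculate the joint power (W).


P = M * omega
P = 185.0 * 3.96
P = 732.6000


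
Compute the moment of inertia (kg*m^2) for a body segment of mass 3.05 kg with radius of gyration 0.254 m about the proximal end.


I = m * k^2
I = 3.05 * 0.254^2
k^2 = 0.0645
I = 0.1968


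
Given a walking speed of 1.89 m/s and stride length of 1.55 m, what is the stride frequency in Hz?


f = v / stride_length
f = 1.89 / 1.55
f = 1.2194


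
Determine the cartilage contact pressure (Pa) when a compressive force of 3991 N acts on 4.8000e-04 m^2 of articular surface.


P = F / A
P = 3991 / 4.8000e-04
P = 8.3146e+06


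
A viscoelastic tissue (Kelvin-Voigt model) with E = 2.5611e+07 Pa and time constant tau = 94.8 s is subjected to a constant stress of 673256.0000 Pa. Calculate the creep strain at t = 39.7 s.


epsilon(t) = (sigma/E) * (1 - exp(-t/tau))
sigma/E = 673256.0000 / 2.5611e+07 = 0.0263
exp(-t/tau) = exp(-39.7 / 94.8) = 0.6579
epsilon = 0.0263 * (1 - 0.6579)
epsilon = 0.0090


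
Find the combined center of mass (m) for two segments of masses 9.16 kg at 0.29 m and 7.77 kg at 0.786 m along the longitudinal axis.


COM = (m1*x1 + m2*x2) / (m1 + m2)
COM = (9.16*0.29 + 7.77*0.786) / (9.16 + 7.77)
Numerator = 8.7636
Denominator = 16.9300
COM = 0.5176


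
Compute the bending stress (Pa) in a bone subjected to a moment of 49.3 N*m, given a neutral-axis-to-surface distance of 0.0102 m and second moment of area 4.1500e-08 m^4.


sigma = M * c / I
sigma = 49.3 * 0.0102 / 4.1500e-08
M * c = 0.5029
sigma = 1.2117e+07


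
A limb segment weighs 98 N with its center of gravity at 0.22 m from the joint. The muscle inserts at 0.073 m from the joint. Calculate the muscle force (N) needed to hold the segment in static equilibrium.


F_muscle = W * d_load / d_muscle
F_muscle = 98 * 0.22 / 0.073
Numerator = 21.5600
F_muscle = 295.3425


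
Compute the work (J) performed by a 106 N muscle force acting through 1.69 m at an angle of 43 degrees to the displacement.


W = F * d * cos(theta)
theta = 43 deg = 0.7505 rad
cos(theta) = 0.7314
W = 106 * 1.69 * 0.7314
W = 131.0147


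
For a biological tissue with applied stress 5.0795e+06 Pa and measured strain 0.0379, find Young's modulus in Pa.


E = stress / strain
E = 5.0795e+06 / 0.0379
E = 1.3402e+08


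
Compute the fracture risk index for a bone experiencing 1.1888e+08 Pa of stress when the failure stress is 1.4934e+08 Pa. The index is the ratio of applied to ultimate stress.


FRI = applied / ultimate
FRI = 1.1888e+08 / 1.4934e+08
FRI = 0.7960


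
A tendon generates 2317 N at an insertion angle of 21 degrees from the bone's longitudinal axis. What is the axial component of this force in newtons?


F_eff = F_tendon * cos(theta)
theta = 21 deg = 0.3665 rad
cos(theta) = 0.9336
F_eff = 2317 * 0.9336
F_eff = 2163.1058


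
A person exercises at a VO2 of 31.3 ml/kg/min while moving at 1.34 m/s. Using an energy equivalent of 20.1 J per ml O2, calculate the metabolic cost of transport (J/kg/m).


Power per kg = VO2 * 20.1 / 60
Power per kg = 31.3 * 20.1 / 60 = 10.4855 W/kg
Cost = power_per_kg / speed
Cost = 10.4855 / 1.34
Cost = 7.8250


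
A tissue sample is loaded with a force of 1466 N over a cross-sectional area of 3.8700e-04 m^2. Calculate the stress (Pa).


stress = F / A
stress = 1466 / 3.8700e-04
stress = 3.7881e+06


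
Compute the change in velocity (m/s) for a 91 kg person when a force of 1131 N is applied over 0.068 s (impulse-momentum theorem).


J = F * dt = 1131 * 0.068 = 76.9080 N*s
delta_v = J / m
delta_v = 76.9080 / 91
delta_v = 0.8451


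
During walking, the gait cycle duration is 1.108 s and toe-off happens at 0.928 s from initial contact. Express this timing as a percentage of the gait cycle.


pct = (event_time / cycle_time) * 100
pct = (0.928 / 1.108) * 100
ratio = 0.8375
pct = 83.7545


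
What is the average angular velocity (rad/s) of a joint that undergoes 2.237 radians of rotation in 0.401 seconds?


omega = delta_theta / delta_t
omega = 2.237 / 0.401
omega = 5.5786


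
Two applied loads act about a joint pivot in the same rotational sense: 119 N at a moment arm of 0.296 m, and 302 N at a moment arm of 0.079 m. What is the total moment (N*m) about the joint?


M = F1 * d1 + F2 * d2
M = 119 * 0.296 + 302 * 0.079
M = 35.2240 + 23.8580
M = 59.0820


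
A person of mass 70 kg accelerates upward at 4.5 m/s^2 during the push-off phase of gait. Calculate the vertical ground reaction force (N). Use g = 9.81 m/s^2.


GRF = m * (g + a)
GRF = 70 * (9.81 + 4.5)
GRF = 70 * 14.3100
GRF = 1001.7000


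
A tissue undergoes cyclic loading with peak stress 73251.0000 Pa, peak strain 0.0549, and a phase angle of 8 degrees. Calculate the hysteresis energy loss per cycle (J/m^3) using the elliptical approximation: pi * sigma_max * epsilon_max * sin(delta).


E_loss = pi * sigma_max * epsilon_max * sin(delta)
delta = 8 deg = 0.1396 rad
sin(delta) = 0.1392
E_loss = pi * 73251.0000 * 0.0549 * 0.1392
E_loss = 1758.2923


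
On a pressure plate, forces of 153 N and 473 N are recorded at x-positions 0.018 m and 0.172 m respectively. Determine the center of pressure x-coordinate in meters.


COP_x = (F1*x1 + F2*x2) / (F1 + F2)
COP_x = (153*0.018 + 473*0.172) / (153 + 473)
Numerator = 84.1100
Denominator = 626
COP_x = 0.1344


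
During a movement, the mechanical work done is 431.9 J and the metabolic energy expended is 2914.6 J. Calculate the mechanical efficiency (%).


eta = (W_mech / E_meta) * 100
eta = (431.9 / 2914.6) * 100
ratio = 0.1482
eta = 14.8185


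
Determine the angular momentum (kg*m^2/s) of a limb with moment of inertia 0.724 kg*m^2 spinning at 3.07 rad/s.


L = I * omega
L = 0.724 * 3.07
L = 2.2227


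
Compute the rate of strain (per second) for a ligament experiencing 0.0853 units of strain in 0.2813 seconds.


strain_rate = delta_strain / delta_t
strain_rate = 0.0853 / 0.2813
strain_rate = 0.3032


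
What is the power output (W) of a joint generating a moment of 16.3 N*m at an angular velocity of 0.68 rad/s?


P = M * omega
P = 16.3 * 0.68
P = 11.0840


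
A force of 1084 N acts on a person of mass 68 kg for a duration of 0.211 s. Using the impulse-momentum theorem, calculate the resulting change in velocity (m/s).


J = F * dt = 1084 * 0.211 = 228.7240 N*s
delta_v = J / m
delta_v = 228.7240 / 68
delta_v = 3.3636


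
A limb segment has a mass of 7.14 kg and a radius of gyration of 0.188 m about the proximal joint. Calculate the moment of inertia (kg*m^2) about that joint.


I = m * k^2
I = 7.14 * 0.188^2
k^2 = 0.0353
I = 0.2524


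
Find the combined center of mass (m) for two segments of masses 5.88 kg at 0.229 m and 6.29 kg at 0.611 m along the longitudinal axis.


COM = (m1*x1 + m2*x2) / (m1 + m2)
COM = (5.88*0.229 + 6.29*0.611) / (5.88 + 6.29)
Numerator = 5.1897
Denominator = 12.1700
COM = 0.4264


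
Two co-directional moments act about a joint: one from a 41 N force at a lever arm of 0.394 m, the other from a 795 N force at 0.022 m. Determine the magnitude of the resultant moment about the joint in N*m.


M = F1 * d1 + F2 * d2
M = 41 * 0.394 + 795 * 0.022
M = 16.1540 + 17.4900
M = 33.6440


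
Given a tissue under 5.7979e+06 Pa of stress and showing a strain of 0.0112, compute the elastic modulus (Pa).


E = stress / strain
E = 5.7979e+06 / 0.0112
E = 5.1767e+08


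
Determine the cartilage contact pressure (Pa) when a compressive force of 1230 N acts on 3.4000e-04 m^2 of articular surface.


P = F / A
P = 1230 / 3.4000e-04
P = 3.6176e+06


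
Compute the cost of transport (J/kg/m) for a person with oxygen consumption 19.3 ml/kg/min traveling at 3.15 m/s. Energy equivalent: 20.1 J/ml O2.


Power per kg = VO2 * 20.1 / 60
Power per kg = 19.3 * 20.1 / 60 = 6.4655 W/kg
Cost = power_per_kg / speed
Cost = 6.4655 / 3.15
Cost = 2.0525


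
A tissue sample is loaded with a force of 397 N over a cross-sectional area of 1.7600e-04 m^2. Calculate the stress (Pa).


stress = F / A
stress = 397 / 1.7600e-04
stress = 2.2557e+06


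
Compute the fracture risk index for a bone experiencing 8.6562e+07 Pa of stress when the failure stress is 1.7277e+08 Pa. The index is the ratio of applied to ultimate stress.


FRI = applied / ultimate
FRI = 8.6562e+07 / 1.7277e+08
FRI = 0.5010


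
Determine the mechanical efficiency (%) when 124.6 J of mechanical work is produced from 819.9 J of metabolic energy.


eta = (W_mech / E_meta) * 100
eta = (124.6 / 819.9) * 100
ratio = 0.1520
eta = 15.1970


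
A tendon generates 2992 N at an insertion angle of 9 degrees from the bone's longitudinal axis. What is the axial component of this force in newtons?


F_eff = F_tendon * cos(theta)
theta = 9 deg = 0.1571 rad
cos(theta) = 0.9877
F_eff = 2992 * 0.9877
F_eff = 2955.1635


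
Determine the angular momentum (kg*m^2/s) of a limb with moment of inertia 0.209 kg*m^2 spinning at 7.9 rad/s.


L = I * omega
L = 0.209 * 7.9
L = 1.6511


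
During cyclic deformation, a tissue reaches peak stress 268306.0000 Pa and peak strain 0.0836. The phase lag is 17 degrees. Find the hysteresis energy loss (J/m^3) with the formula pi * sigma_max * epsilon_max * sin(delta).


E_loss = pi * sigma_max * epsilon_max * sin(delta)
delta = 17 deg = 0.2967 rad
sin(delta) = 0.2924
E_loss = pi * 268306.0000 * 0.0836 * 0.2924
E_loss = 20602.5926


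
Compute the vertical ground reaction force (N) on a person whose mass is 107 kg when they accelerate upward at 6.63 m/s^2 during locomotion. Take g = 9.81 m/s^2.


GRF = m * (g + a)
GRF = 107 * (9.81 + 6.63)
GRF = 107 * 16.4400
GRF = 1759.0800


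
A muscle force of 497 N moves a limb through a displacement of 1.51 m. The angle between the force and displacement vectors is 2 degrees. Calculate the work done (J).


W = F * d * cos(theta)
theta = 2 deg = 0.0349 rad
cos(theta) = 0.9994
W = 497 * 1.51 * 0.9994
W = 750.0128


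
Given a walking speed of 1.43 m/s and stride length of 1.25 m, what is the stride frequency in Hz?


f = v / stride_length
f = 1.43 / 1.25
f = 1.1440


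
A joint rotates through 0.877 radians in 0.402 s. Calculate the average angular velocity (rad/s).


omega = delta_theta / delta_t
omega = 0.877 / 0.402
omega = 2.1816


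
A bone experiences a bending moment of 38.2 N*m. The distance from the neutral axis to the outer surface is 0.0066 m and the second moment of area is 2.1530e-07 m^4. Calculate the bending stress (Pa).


sigma = M * c / I
sigma = 38.2 * 0.0066 / 2.1530e-07
M * c = 0.2521
sigma = 1.1710e+06


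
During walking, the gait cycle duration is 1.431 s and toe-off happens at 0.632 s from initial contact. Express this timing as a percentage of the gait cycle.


pct = (event_time / cycle_time) * 100
pct = (0.632 / 1.431) * 100
ratio = 0.4416
pct = 44.1649


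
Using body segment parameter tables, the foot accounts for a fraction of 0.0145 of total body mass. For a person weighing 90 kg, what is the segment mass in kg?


m_segment = body_mass * fraction
m_segment = 90 * 0.0145
m_segment = 1.3050


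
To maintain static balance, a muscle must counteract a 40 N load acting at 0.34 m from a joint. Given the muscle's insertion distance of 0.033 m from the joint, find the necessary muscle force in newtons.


F_muscle = W * d_load / d_muscle
F_muscle = 40 * 0.34 / 0.033
Numerator = 13.6000
F_muscle = 412.1212


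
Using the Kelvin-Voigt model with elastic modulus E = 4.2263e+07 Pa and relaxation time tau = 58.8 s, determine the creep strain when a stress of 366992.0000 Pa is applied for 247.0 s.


epsilon(t) = (sigma/E) * (1 - exp(-t/tau))
sigma/E = 366992.0000 / 4.2263e+07 = 0.0087
exp(-t/tau) = exp(-247.0 / 58.8) = 0.0150
epsilon = 0.0087 * (1 - 0.0150)
epsilon = 0.0086


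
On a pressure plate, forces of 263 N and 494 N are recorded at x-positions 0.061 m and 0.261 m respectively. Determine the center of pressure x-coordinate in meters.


COP_x = (F1*x1 + F2*x2) / (F1 + F2)
COP_x = (263*0.061 + 494*0.261) / (263 + 494)
Numerator = 144.9770
Denominator = 757
COP_x = 0.1915


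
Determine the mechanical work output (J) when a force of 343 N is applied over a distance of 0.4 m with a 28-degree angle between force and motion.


W = F * d * cos(theta)
theta = 28 deg = 0.4887 rad
cos(theta) = 0.8829
W = 343 * 0.4 * 0.8829
W = 121.1404


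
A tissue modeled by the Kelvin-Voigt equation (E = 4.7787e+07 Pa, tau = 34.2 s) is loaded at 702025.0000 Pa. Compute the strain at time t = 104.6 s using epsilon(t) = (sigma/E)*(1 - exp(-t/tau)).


epsilon(t) = (sigma/E) * (1 - exp(-t/tau))
sigma/E = 702025.0000 / 4.7787e+07 = 0.0147
exp(-t/tau) = exp(-104.6 / 34.2) = 0.0470
epsilon = 0.0147 * (1 - 0.0470)
epsilon = 0.0140


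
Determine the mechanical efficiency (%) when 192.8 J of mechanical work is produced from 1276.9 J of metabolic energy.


eta = (W_mech / E_meta) * 100
eta = (192.8 / 1276.9) * 100
ratio = 0.1510
eta = 15.0991


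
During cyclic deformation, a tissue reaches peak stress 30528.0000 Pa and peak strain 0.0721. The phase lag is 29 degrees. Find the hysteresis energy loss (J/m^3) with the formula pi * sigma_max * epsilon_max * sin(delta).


E_loss = pi * sigma_max * epsilon_max * sin(delta)
delta = 29 deg = 0.5061 rad
sin(delta) = 0.4848
E_loss = pi * 30528.0000 * 0.0721 * 0.4848
E_loss = 3352.3914


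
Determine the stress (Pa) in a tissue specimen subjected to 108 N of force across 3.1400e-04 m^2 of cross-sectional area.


stress = F / A
stress = 108 / 3.1400e-04
stress = 343949.0446


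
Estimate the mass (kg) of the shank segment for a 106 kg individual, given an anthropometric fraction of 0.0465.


m_segment = body_mass * fraction
m_segment = 106 * 0.0465
m_segment = 4.9290


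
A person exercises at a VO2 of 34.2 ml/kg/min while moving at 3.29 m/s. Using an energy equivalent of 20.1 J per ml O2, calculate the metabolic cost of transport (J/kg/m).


Power per kg = VO2 * 20.1 / 60
Power per kg = 34.2 * 20.1 / 60 = 11.4570 W/kg
Cost = power_per_kg / speed
Cost = 11.4570 / 3.29
Cost = 3.4824


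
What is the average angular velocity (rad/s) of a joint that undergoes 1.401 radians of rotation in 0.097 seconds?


omega = delta_theta / delta_t
omega = 1.401 / 0.097
omega = 14.4433


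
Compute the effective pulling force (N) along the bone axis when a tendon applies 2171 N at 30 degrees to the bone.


F_eff = F_tendon * cos(theta)
theta = 30 deg = 0.5236 rad
cos(theta) = 0.8660
F_eff = 2171 * 0.8660
F_eff = 1880.1412


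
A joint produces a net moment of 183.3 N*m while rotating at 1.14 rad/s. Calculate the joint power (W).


P = M * omega
P = 183.3 * 1.14
P = 208.9620


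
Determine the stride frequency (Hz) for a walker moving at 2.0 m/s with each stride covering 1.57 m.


f = v / stride_length
f = 2.0 / 1.57
f = 1.2739


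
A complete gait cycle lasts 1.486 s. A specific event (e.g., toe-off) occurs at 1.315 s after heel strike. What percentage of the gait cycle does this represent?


pct = (event_time / cycle_time) * 100
pct = (1.315 / 1.486) * 100
ratio = 0.8849
pct = 88.4926


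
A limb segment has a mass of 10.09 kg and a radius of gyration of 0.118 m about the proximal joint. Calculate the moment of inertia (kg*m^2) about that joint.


I = m * k^2
I = 10.09 * 0.118^2
k^2 = 0.0139
I = 0.1405


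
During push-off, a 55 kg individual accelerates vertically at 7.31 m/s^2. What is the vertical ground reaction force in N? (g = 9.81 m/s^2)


GRF = m * (g + a)
GRF = 55 * (9.81 + 7.31)
GRF = 55 * 17.1200
GRF = 941.6000


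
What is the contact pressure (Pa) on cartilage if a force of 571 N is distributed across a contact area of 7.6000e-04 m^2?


P = F / A
P = 571 / 7.6000e-04
P = 751315.7895


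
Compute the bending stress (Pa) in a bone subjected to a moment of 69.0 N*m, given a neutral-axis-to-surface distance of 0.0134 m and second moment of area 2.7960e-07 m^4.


sigma = M * c / I
sigma = 69.0 * 0.0134 / 2.7960e-07
M * c = 0.9246
sigma = 3.3069e+06


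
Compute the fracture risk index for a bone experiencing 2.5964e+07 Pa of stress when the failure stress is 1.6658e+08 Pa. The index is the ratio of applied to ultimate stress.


FRI = applied / ultimate
FRI = 2.5964e+07 / 1.6658e+08
FRI = 0.1559


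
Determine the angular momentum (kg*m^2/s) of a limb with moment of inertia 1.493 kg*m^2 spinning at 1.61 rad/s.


L = I * omega
L = 1.493 * 1.61
L = 2.4037


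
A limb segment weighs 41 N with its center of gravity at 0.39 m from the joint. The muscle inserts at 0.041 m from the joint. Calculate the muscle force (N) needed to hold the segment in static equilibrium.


F_muscle = W * d_load / d_muscle
F_muscle = 41 * 0.39 / 0.041
Numerator = 15.9900
F_muscle = 390.0000


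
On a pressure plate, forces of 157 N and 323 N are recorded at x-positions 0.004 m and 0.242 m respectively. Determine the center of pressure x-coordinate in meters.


COP_x = (F1*x1 + F2*x2) / (F1 + F2)
COP_x = (157*0.004 + 323*0.242) / (157 + 323)
Numerator = 78.7940
Denominator = 480
COP_x = 0.1642


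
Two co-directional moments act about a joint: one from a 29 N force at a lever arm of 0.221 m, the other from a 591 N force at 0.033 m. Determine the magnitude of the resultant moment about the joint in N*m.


M = F1 * d1 + F2 * d2
M = 29 * 0.221 + 591 * 0.033
M = 6.4090 + 19.5030
M = 25.9120


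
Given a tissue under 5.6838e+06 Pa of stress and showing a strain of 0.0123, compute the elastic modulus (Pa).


E = stress / strain
E = 5.6838e+06 / 0.0123
E = 4.6210e+08


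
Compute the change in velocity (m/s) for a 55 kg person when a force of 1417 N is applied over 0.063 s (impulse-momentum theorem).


J = F * dt = 1417 * 0.063 = 89.2710 N*s
delta_v = J / m
delta_v = 89.2710 / 55
delta_v = 1.6231


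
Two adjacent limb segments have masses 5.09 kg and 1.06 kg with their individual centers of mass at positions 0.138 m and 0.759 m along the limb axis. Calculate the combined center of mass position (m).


COM = (m1*x1 + m2*x2) / (m1 + m2)
COM = (5.09*0.138 + 1.06*0.759) / (5.09 + 1.06)
Numerator = 1.5070
Denominator = 6.1500
COM = 0.2450


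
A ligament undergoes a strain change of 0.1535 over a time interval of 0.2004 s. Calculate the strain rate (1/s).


strain_rate = delta_strain / delta_t
strain_rate = 0.1535 / 0.2004
strain_rate = 0.7660


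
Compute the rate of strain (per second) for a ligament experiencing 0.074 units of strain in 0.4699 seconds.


strain_rate = delta_strain / delta_t
strain_rate = 0.074 / 0.4699
strain_rate = 0.1575


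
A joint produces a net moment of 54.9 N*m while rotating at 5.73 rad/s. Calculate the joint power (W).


P = M * omega
P = 54.9 * 5.73
P = 314.5770


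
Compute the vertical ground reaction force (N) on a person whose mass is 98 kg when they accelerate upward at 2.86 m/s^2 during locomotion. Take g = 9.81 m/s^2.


GRF = m * (g + a)
GRF = 98 * (9.81 + 2.86)
GRF = 98 * 12.6700
GRF = 1241.6600


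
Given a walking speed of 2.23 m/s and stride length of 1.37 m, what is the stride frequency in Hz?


f = v / stride_length
f = 2.23 / 1.37
f = 1.6277


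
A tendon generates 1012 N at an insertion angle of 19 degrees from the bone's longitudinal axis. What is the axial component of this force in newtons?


F_eff = F_tendon * cos(theta)
theta = 19 deg = 0.3316 rad
cos(theta) = 0.9455
F_eff = 1012 * 0.9455
F_eff = 956.8648


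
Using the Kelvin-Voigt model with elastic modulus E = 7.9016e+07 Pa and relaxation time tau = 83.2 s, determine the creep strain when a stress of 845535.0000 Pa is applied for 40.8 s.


epsilon(t) = (sigma/E) * (1 - exp(-t/tau))
sigma/E = 845535.0000 / 7.9016e+07 = 0.0107
exp(-t/tau) = exp(-40.8 / 83.2) = 0.6124
epsilon = 0.0107 * (1 - 0.6124)
epsilon = 0.0041


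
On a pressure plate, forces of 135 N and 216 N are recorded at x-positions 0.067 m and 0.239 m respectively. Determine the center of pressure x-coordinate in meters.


COP_x = (F1*x1 + F2*x2) / (F1 + F2)
COP_x = (135*0.067 + 216*0.239) / (135 + 216)
Numerator = 60.6690
Denominator = 351
COP_x = 0.1728


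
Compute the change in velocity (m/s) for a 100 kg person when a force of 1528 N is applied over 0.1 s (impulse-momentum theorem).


J = F * dt = 1528 * 0.1 = 152.8000 N*s
delta_v = J / m
delta_v = 152.8000 / 100
delta_v = 1.5280


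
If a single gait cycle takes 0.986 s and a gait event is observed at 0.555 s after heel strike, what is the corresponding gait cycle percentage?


pct = (event_time / cycle_time) * 100
pct = (0.555 / 0.986) * 100
ratio = 0.5629
pct = 56.2880


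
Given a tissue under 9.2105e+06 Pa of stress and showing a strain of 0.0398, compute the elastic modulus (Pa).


E = stress / strain
E = 9.2105e+06 / 0.0398
E = 2.3142e+08


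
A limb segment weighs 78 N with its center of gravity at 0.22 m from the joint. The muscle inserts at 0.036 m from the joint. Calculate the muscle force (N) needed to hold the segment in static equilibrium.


F_muscle = W * d_load / d_muscle
F_muscle = 78 * 0.22 / 0.036
Numerator = 17.1600
F_muscle = 476.6667


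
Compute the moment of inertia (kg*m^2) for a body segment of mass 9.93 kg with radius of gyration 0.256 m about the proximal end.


I = m * k^2
I = 9.93 * 0.256^2
k^2 = 0.0655
I = 0.6508


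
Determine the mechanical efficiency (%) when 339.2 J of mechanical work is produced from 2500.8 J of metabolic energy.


eta = (W_mech / E_meta) * 100
eta = (339.2 / 2500.8) * 100
ratio = 0.1356
eta = 13.5637


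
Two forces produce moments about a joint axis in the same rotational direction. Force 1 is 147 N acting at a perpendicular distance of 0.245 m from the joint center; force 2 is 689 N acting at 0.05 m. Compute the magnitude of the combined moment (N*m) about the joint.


M = F1 * d1 + F2 * d2
M = 147 * 0.245 + 689 * 0.05
M = 36.0150 + 34.4500
M = 70.4650


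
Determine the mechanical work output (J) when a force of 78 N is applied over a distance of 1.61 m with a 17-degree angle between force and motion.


W = F * d * cos(theta)
theta = 17 deg = 0.2967 rad
cos(theta) = 0.9563
W = 78 * 1.61 * 0.9563
W = 120.0928


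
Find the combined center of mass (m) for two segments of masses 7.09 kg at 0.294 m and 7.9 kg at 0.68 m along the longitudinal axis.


COM = (m1*x1 + m2*x2) / (m1 + m2)
COM = (7.09*0.294 + 7.9*0.68) / (7.09 + 7.9)
Numerator = 7.4565
Denominator = 14.9900
COM = 0.4974


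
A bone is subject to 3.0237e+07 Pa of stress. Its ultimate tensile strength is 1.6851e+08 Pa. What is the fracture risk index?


FRI = applied / ultimate
FRI = 3.0237e+07 / 1.6851e+08
FRI = 0.1794


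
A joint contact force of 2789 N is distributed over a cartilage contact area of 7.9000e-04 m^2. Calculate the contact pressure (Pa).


P = F / A
P = 2789 / 7.9000e-04
P = 3.5304e+06


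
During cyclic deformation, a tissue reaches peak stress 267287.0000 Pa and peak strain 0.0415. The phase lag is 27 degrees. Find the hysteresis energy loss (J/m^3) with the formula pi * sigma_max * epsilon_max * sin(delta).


E_loss = pi * sigma_max * epsilon_max * sin(delta)
delta = 27 deg = 0.4712 rad
sin(delta) = 0.4540
E_loss = pi * 267287.0000 * 0.0415 * 0.4540
E_loss = 15820.5862


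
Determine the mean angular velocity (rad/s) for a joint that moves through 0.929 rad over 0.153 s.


omega = delta_theta / delta_t
omega = 0.929 / 0.153
omega = 6.0719


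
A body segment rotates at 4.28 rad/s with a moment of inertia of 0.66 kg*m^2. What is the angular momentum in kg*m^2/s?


L = I * omega
L = 0.66 * 4.28
L = 2.8248


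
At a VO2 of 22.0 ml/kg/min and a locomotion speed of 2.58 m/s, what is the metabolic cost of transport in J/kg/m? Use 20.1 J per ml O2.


Power per kg = VO2 * 20.1 / 60
Power per kg = 22.0 * 20.1 / 60 = 7.3700 W/kg
Cost = power_per_kg / speed
Cost = 7.3700 / 2.58
Cost = 2.8566


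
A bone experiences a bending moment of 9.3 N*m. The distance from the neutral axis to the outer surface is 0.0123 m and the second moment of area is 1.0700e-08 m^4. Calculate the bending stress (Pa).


sigma = M * c / I
sigma = 9.3 * 0.0123 / 1.0700e-08
M * c = 0.1144
sigma = 1.0691e+07


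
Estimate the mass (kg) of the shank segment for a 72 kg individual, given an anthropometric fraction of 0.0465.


m_segment = body_mass * fraction
m_segment = 72 * 0.0465
m_segment = 3.3480


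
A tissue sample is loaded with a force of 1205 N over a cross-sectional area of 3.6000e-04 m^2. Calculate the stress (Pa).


stress = F / A
stress = 1205 / 3.6000e-04
stress = 3.3472e+06


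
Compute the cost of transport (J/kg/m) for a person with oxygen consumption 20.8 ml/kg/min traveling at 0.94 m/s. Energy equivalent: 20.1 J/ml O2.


Power per kg = VO2 * 20.1 / 60
Power per kg = 20.8 * 20.1 / 60 = 6.9680 W/kg
Cost = power_per_kg / speed
Cost = 6.9680 / 0.94
Cost = 7.4128


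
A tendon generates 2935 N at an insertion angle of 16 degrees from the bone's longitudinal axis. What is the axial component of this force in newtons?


F_eff = F_tendon * cos(theta)
theta = 16 deg = 0.2793 rad
cos(theta) = 0.9613
F_eff = 2935 * 0.9613
F_eff = 2821.3031


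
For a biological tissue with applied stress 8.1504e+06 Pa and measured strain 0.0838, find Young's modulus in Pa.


E = stress / strain
E = 8.1504e+06 / 0.0838
E = 9.7260e+07


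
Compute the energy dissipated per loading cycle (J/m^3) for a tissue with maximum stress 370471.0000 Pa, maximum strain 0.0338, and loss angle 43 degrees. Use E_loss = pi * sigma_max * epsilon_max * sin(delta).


E_loss = pi * sigma_max * epsilon_max * sin(delta)
delta = 43 deg = 0.7505 rad
sin(delta) = 0.6820
E_loss = pi * 370471.0000 * 0.0338 * 0.6820
E_loss = 26828.9775


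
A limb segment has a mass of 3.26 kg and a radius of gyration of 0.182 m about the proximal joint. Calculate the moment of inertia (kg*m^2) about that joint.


I = m * k^2
I = 3.26 * 0.182^2
k^2 = 0.0331
I = 0.1080


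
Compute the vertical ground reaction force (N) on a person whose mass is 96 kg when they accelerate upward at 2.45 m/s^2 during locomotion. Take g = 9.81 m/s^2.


GRF = m * (g + a)
GRF = 96 * (9.81 + 2.45)
GRF = 96 * 12.2600
GRF = 1176.9600
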